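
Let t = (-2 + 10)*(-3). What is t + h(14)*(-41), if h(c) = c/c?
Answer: -65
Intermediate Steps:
t = -24 (t = 8*(-3) = -24)
h(c) = 1
t + h(14)*(-41) = -24 + 1*(-41) = -24 - 41 = -65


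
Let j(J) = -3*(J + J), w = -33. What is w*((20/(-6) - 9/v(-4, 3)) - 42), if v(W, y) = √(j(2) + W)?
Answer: 1496 - 297*I/4 ≈ 1496.0 - 74.25*I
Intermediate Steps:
j(J) = -6*J
v(W, y) = √(-12 + W) (v(W, y) = √(-6*2 + W) = √(-12 + W))
w*((20/(-6) - 9/v(-4, 3)) - 42) = -33*((20/(-6) - 9/√(-12 - 4)) - 42) = -33*((20*(-⅙) - 9*(-I/4)) - 42) = -33*((-10/3 - 9*(-I/4)) - 42) = -33*((-10/3 - (-9)*I/4) - 42) = -33*((-10/3 + 9*I/4) - 42) = -33*(-136/3 + 9*I/4) = 1496 - 297*I/4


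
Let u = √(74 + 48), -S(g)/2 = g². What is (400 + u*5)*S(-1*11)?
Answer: -96800 - 1210*√122 ≈ -1.1016e+5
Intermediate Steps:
S(g) = -2*g²
u = √122 ≈ 11.045
(400 + u*5)*S(-1*11) = (400 + √122*5)*(-2*(-1*11)²) = (400 + 5*√122)*(-2*(-11)²) = (400 + 5*√122)*(-2*121) = (400 + 5*√122)*(-242) = -96800 - 1210*√122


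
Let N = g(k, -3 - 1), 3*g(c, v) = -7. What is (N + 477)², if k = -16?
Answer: 2027776/9 ≈ 2.2531e+5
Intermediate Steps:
g(c, v) = -7/3 (g(c, v) = (⅓)*(-7) = -7/3)
N = -7/3 ≈ -2.3333
(N + 477)² = (-7/3 + 477)² = (1424/3)² = 2027776/9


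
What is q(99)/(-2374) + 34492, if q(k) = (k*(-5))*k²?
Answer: 86735503/2374 ≈ 36536.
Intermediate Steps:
q(k) = -5*k³ (q(k) = (-5*k)*k² = -5*k³)
q(99)/(-2374) + 34492 = -5*99³/(-2374) + 34492 = -5*970299*(-1/2374) + 34492 = -4851495*(-1/2374) + 34492 = 4851495/2374 + 34492 = 86735503/2374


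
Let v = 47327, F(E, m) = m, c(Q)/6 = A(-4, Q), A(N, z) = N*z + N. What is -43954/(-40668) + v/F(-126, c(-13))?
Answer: 161446099/976032 ≈ 165.41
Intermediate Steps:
A(N, z) = N + N*z
c(Q) = -24 - 24*Q (c(Q) = 6*(-4*(1 + Q)) = 6*(-4 - 4*Q) = -24 - 24*Q)
-43954/(-40668) + v/F(-126, c(-13)) = -43954/(-40668) + 47327/(-24 - 24*(-13)) = -43954*(-1/40668) + 47327/(-24 + 312) = 21977/20334 + 47327/288 = 161446099/976032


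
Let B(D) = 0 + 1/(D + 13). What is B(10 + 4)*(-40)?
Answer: -40/27 ≈ -1.4815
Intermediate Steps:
B(D) = 1/(13 + D) (B(D) = 0 + 1/(13 + D) = 1/(13 + D))
B(10 + 4)*(-40) = -40/(13 + (10 + 4)) = -40/(13 + 14) = -40/27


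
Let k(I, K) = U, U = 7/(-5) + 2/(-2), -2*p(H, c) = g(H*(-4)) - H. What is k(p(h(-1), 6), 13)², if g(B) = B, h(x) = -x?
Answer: 144/25 ≈ 5.7600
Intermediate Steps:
p(H, c) = 5*H/2 (p(H, c) = -(H*(-4) - H)/2 = -(-4*H - H)/2 = -(-5)*H/2 = 5*H/2)
U = -12/5 (U = 7*(-⅕) + 2*(-½) = -7/5 - 1 = -12/5 ≈ -2.4000)
k(I, K) = -12/5
k(p(h(-1), 6), 13)² = (-12/5)² = 144/25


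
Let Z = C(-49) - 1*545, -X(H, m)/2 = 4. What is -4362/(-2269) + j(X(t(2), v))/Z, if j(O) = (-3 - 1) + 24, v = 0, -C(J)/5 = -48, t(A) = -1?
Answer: 257006/138409 ≈ 1.8569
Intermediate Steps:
C(J) = 240 (C(J) = -5*(-48) = 240)
X(H, m) = -8 (X(H, m) = -2*4 = -8)
j(O) = 20 (j(O) = -4 + 24 = 20)
Z = -305 (Z = 240 - 1*545 = 240 - 545 = -305)
-4362/(-2269) + j(X(t(2), v))/Z = -4362/(-2269) + 20/(-305) = -4362*(-1/2269) + 20*(-1/305) = 4362/2269 - 4/61 = 257006/138409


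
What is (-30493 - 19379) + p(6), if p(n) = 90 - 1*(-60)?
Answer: -49722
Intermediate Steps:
p(n) = 150 (p(n) = 90 + 60 = 150)
(-30493 - 19379) + p(6) = (-30493 - 19379) + 150 = -49872 + 150 = -49722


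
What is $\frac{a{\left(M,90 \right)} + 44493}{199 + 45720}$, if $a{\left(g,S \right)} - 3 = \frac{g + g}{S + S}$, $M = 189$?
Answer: $\frac{444981}{459190} \approx 0.96906$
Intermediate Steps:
$a{\left(g,S \right)} = 3 + \frac{g}{S}$ ($a{\left(g,S \right)} = 3 + \frac{g + g}{S + S} = 3 + \frac{2 g}{2 S} = 3 + 2 g \frac{1}{2 S} = 3 + \frac{g}{S}$)
$\frac{a{\left(M,90 \right)} + 44493}{199 + 45720} = \frac{\left(3 + \frac{189}{90}\right) + 44493}{199 + 45720} = \frac{\left(3 + 189 \cdot \frac{1}{90}\right) + 44493}{45919} = \left(\left(3 + \frac{21}{10}\right) + 44493\right) \frac{1}{45919} = \left(\frac{51}{10} + 44493\right) \frac{1}{45919} = \frac{444981}{10} \cdot \frac{1}{45919} = \frac{444981}{459190}$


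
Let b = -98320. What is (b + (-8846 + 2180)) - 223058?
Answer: -328044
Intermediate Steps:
(b + (-8846 + 2180)) - 223058 = (-98320 + (-8846 + 2180)) - 223058 = (-98320 - 6666) - 223058 = -104986 - 223058 = -328044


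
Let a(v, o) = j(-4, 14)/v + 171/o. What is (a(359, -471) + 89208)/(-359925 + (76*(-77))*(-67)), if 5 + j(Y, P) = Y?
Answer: 5028008628/1812577717 ≈ 2.7740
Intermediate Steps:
j(Y, P) = -5 + Y
a(v, o) = -9/v + 171/o (a(v, o) = (-5 - 4)/v + 171/o = -9/v + 171/o)
(a(359, -471) + 89208)/(-359925 + (76*(-77))*(-67)) = ((-9/359 + 171/(-471)) + 89208)/(-359925 + (76*(-77))*(-67)) = ((-9*1/359 + 171*(-1/471)) + 89208)/(-359925 - 5852*(-67)) = ((-9/359 - 57/157) + 89208)/(-359925 + 392084) = (-21876/56363 + 89208)/32159 = (5028008628/56363)*(1/32159) = 5028008628/1812577717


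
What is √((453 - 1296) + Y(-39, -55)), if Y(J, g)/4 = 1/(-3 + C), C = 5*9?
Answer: I*√371721/21 ≈ 29.033*I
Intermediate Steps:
C = 45
Y(J, g) = 2/21 (Y(J, g) = 4/(-3 + 45) = 4/42 = 4*(1/42) = 2/21)
√((453 - 1296) + Y(-39, -55)) = √((453 - 1296) + 2/21) = √(-843 + 2/21) = √(-17701/21) = I*√371721/21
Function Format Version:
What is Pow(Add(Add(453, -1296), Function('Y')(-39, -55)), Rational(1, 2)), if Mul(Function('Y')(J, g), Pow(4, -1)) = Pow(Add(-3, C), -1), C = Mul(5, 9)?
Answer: Mul(Rational(1, 21), I, Pow(371721, Rational(1, 2))) ≈ Mul(29.033, I)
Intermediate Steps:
C = 45
Function('Y')(J, g) = Rational(2, 21) (Function('Y')(J, g) = Mul(4, Pow(Add(-3, 45), -1)) = Mul(4, Pow(42, -1)) = Mul(4, Rational(1, 42)) = Rational(2, 21))
Pow(Add(Add(453, -1296), Function('Y')(-39, -55)), Rational(1, 2)) = Pow(Add(Add(453, -1296), Rational(2, 21)), Rational(1, 2)) = Pow(Add(-843, Rational(2, 21)), Rational(1, 2)) = Pow(Rational(-17701, 21), Rational(1, 2)) = Mul(Rational(1, 21), I, Pow(371721, Rational(1, 2)))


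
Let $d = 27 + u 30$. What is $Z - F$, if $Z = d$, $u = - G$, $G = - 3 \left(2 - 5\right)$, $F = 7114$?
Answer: $-7357$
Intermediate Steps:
$G = 9$ ($G = \left(-3\right) \left(-3\right) = 9$)
$u = -9$ ($u = \left(-1\right) 9 = -9$)
$d = -243$ ($d = 27 - 270 = -243$)
$Z = -243$
$Z - F = -243 - 7114 = -7357$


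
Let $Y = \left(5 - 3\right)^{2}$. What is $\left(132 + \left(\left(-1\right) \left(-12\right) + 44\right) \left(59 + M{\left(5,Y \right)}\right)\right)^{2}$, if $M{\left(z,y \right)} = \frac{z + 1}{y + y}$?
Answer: $12096484$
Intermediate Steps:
$Y = 4$ ($Y = 2^{2} = 4$)
$M{\left(z,y \right)} = \frac{1 + z}{2 y}$
$\left(132 + \left(\left(-1\right) \left(-12\right) + 44\right) \left(59 + M{\left(5,Y \right)}\right)\right)^{2} = \left(132 + \left(\left(-1\right) \left(-12\right) + 44\right) \left(59 + \frac{1 + 5}{2 \cdot 4}\right)\right)^{2} = \left(132 + \left(12 + 44\right) \left(59 + \frac{1}{2} \cdot \frac{1}{4} \cdot 6\right)\right)^{2} = \left(132 + 56 \left(59 + \frac{3}{4}\right)\right)^{2} = \left(132 + 56 \cdot \frac{239}{4}\right)^{2} = \left(132 + 3346\right)^{2} = 3478^{2} = 12096484$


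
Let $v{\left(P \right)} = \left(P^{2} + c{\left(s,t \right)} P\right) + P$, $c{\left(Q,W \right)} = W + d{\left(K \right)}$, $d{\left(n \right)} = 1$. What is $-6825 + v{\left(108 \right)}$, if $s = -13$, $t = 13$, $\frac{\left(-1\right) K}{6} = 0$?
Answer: $6459$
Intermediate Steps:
$K = 0$ ($K = \left(-6\right) 0 = 0$)
$c{\left(Q,W \right)} = 1 + W$ ($c{\left(Q,W \right)} = W + 1 = 1 + W$)
$v{\left(P \right)} = P^{2} + 15 P$ ($v{\left(P \right)} = \left(P^{2} + \left(1 + 13\right) P\right) + P = \left(P^{2} + 14 P\right) + P = P^{2} + 15 P$)
$-6825 + v{\left(108 \right)} = -6825 + 108 \left(15 + 108\right) = -6825 + 108 \cdot 123 = -6825 + 13284 = 6459$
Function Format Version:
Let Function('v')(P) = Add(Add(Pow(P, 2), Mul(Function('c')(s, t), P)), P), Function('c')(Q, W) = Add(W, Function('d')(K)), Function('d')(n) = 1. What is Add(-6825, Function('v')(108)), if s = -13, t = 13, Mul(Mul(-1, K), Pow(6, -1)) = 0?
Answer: 6459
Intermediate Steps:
K = 0 (K = Mul(-6, 0) = 0)
Function('c')(Q, W) = Add(1, W) (Function('c')(Q, W) = Add(W, 1) = Add(1, W))
Function('v')(P) = Add(Pow(P, 2), Mul(15, P)) (Function('v')(P) = Add(Add(Pow(P, 2), Mul(Add(1, 13), P)), P) = Add(Add(Pow(P, 2), Mul(14, P)), P) = Add(Pow(P, 2), Mul(15, P)))
Add(-6825, Function('v')(108)) = Add(-6825, Mul(108, Add(15, 108))) = Add(-6825, Mul(108, 123)) = Add(-6825, 13284) = 6459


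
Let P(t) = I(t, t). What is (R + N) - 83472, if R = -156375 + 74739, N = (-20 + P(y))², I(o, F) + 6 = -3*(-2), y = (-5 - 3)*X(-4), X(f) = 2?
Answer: -164708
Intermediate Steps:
y = -16 (y = (-5 - 3)*2 = -8*2 = -16)
I(o, F) = 0 (I(o, F) = -6 - 3*(-2) = -6 + 6 = 0)
P(t) = 0
N = 400 (N = (-20 + 0)² = (-20)² = 400)
R = -81636
(R + N) - 83472 = (-81636 + 400) - 83472 = -81236 - 83472 = -164708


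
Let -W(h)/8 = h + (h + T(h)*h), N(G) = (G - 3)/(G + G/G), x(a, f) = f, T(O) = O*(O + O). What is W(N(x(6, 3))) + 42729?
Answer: 42729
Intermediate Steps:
T(O) = 2*O**2 (T(O) = O*(2*O) = 2*O**2)
N(G) = (-3 + G)/(1 + G) (N(G) = (-3 + G)/(G + 1) = (-3 + G)/(1 + G))
W(h) = -16*h - 16*h**3 (W(h) = -8*(h + (h + (2*h**2)*h)) = -8*(h + (h + 2*h**3)) = -8*(2*h + 2*h**3) = -16*h - 16*h**3)
W(N(x(6, 3))) + 42729 = -16*(-3 + 3)/(1 + 3)*(1 + ((-3 + 3)/(1 + 3))**2) + 42729 = -16*0/4*(1 + (0/4)**2) + 42729 = -16*(1/4)*0*(1 + ((1/4)*0)**2) + 42729 = -16*0*(1 + 0**2) + 42729 = -16*0*(1 + 0) + 42729 = -16*0*1 + 42729 = 0 + 42729 = 42729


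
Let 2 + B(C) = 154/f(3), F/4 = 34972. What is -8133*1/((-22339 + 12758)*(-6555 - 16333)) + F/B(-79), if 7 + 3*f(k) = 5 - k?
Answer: -19172518884887/12938105752 ≈ -1481.9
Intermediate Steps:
F = 139888 (F = 4*34972 = 139888)
f(k) = -⅔ - k/3 (f(k) = -7/3 + (5 - k)/3 = -7/3 + (5/3 - k/3) = -⅔ - k/3)
B(C) = -472/5 (B(C) = -2 + 154/(-⅔ - ⅓*3) = -2 + 154/(-⅔ - 1) = -2 + 154/(-5/3) = -2 + 154*(-⅗) = -2 - 462/5 = -472/5)
-8133*1/((-22339 + 12758)*(-6555 - 16333)) + F/B(-79) = -8133*1/((-22339 + 12758)*(-6555 - 16333)) + 139888/(-472/5) = -8133/((-9581*(-22888))) + 139888*(-5/472) = -8133/219289928 - 87430/59 = -19172518884887/12938105752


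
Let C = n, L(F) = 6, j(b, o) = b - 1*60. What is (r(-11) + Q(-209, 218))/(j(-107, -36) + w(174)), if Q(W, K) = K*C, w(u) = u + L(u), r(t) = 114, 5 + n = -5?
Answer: -2066/13 ≈ -158.92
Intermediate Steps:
n = -10 (n = -5 - 5 = -10)
j(b, o) = -60 + b (j(b, o) = b - 60 = -60 + b)
C = -10
w(u) = 6 + u (w(u) = u + 6 = 6 + u)
Q(W, K) = -10*K (Q(W, K) = K*(-10) = -10*K)
(r(-11) + Q(-209, 218))/(j(-107, -36) + w(174)) = (114 - 10*218)/((-60 - 107) + (6 + 174)) = (114 - 2180)/(-167 + 180) = -2066/13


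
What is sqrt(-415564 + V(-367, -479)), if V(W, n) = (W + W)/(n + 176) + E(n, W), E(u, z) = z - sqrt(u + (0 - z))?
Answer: sqrt(-38185986777 - 367236*I*sqrt(7))/303 ≈ 0.0082048 - 644.92*I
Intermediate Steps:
E(u, z) = z - sqrt(u - z)
V(W, n) = W - sqrt(n - W) + 2*W/(176 + n) (V(W, n) = (W + W)/(n + 176) + (W - sqrt(n - W)) = (2*W)/(176 + n) + (W - sqrt(n - W)) = 2*W/(176 + n) + (W - sqrt(n - W)) = W - sqrt(n - W) + 2*W/(176 + n))
sqrt(-415564 + V(-367, -479)) = sqrt(-415564 + (-176*sqrt(-479 - 1*(-367)) + 178*(-367) - 479*(-367 - sqrt(-479 - 1*(-367))))/(176 - 479)) = sqrt(-415564 + (-176*sqrt(-479 + 367) - 65326 - 479*(-367 - sqrt(-479 + 367)))/(-303)) = sqrt(-415564 - (-704*I*sqrt(7) - 65326 - 479*(-367 - sqrt(-112)))/303) = sqrt(-415564 - (-704*I*sqrt(7) - 65326 - 479*(-367 - 4*I*sqrt(7)))/303) = sqrt(-415564 - (-704*I*sqrt(7) - 65326 + (175793 + 1916*I*sqrt(7)))/303) = sqrt(-415564 - (110467 + 1212*I*sqrt(7))/303) = sqrt(-415564 + (-110467/303 - 4*I*sqrt(7))) = sqrt(-126026359/303 - 4*I*sqrt(7))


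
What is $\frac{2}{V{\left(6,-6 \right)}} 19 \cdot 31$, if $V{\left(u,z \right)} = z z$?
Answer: $\frac{589}{18} \approx 32.722$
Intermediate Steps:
$V{\left(u,z \right)} = z^{2}$
$\frac{2}{V{\left(6,-6 \right)}} 19 \cdot 31 = \frac{2}{\left(-6\right)^{2}} \cdot 19 \cdot 31 = \frac{2}{36} \cdot 19 \cdot 31 = 2 \cdot \frac{1}{36} \cdot 19 \cdot 31 = \frac{1}{18} \cdot 19 \cdot 31 = \frac{19}{18} \cdot 31 = \frac{589}{18}$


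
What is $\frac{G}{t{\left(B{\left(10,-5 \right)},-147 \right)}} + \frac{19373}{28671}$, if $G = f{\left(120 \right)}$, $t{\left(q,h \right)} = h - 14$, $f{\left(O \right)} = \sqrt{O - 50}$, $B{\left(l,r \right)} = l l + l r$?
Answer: $\frac{19373}{28671} - \frac{\sqrt{70}}{161} \approx 0.62373$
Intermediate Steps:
$B{\left(l,r \right)} = l^{2} + l r$
$f{\left(O \right)} = \sqrt{-50 + O}$
$t{\left(q,h \right)} = -14 + h$ ($t{\left(q,h \right)} = h - 14 = -14 + h$)
$G = \sqrt{70}$ ($G = \sqrt{-50 + 120} = \sqrt{70} \approx 8.3666$)
$\frac{G}{t{\left(B{\left(10,-5 \right)},-147 \right)}} + \frac{19373}{28671} = \frac{\sqrt{70}}{-14 - 147} + \frac{19373}{28671} = \frac{\sqrt{70}}{-161} + 19373 \cdot \frac{1}{28671} = \sqrt{70} \left(- \frac{1}{161}\right) + \frac{19373}{28671} = - \frac{\sqrt{70}}{161} + \frac{19373}{28671} = \frac{19373}{28671} - \frac{\sqrt{70}}{161}$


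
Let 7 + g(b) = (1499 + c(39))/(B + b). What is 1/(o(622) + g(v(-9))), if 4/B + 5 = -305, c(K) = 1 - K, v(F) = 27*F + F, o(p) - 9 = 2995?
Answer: 39062/116842359 ≈ 0.00033431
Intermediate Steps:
o(p) = 3004 (o(p) = 9 + 2995 = 3004)
v(F) = 28*F
B = -2/155 (B = 4/(-5 - 305) = 4/(-310) = 4*(-1/310) = -2/155 ≈ -0.012903)
g(b) = -7 + 1461/(-2/155 + b) (g(b) = -7 + (1499 + (1 - 1*39))/(-2/155 + b) = -7 + (1499 + (1 - 39))/(-2/155 + b) = -7 + (1499 - 38)/(-2/155 + b) = -7 + 1461/(-2/155 + b))
1/(o(622) + g(v(-9))) = 1/(3004 + (226469 - 30380*(-9))/(-2 + 155*(28*(-9)))) = 1/(3004 + (226469 - 1085*(-252))/(-2 + 155*(-252))) = 1/(3004 + (226469 + 273420)/(-2 - 39060)) = 1/(3004 + 499889/(-39062)) = 1/(3004 - 1/39062*499889) = 1/(3004 - 499889/39062) = 1/(116842359/39062) = 39062/116842359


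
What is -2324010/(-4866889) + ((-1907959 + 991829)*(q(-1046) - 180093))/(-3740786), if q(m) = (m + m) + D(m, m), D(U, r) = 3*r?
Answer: -413145763035849625/9102995117377 ≈ -45386.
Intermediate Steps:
q(m) = 5*m (q(m) = (m + m) + 3*m = 2*m + 3*m = 5*m)
-2324010/(-4866889) + ((-1907959 + 991829)*(q(-1046) - 180093))/(-3740786) = -2324010/(-4866889) + ((-1907959 + 991829)*(5*(-1046) - 180093))/(-3740786) = -2324010*(-1/4866889) - 916130*(-5230 - 180093)*(-1/3740786) = 2324010/4866889 - 916130*(-185323)*(-1/3740786) = 2324010/4866889 + 169779959990*(-1/3740786) = 2324010/4866889 - 84889979995/1870393 = -413145763035849625/9102995117377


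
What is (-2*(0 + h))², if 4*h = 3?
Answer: 9/4 ≈ 2.2500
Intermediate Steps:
h = ¾ (h = (¼)*3 = ¾ ≈ 0.75000)
(-2*(0 + h))² = (-2*(0 + ¾))² = (-2*¾)² = (-3/2)² = 9/4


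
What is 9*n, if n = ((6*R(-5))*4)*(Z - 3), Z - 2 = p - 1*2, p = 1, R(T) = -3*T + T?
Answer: -4320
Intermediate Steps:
R(T) = -2*T
Z = 1 (Z = 2 + (1 - 1*2) = 2 + (1 - 2) = 2 - 1 = 1)
n = -480 (n = ((6*(-2*(-5)))*4)*(1 - 3) = ((6*10)*4)*(-2) = (60*4)*(-2) = 240*(-2) = -480)
9*n = 9*(-480) = -4320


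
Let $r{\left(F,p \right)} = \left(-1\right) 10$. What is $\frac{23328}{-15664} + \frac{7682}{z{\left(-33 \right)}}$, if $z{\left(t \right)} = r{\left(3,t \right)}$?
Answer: $- \frac{3767629}{4895} \approx -769.69$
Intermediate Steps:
$r{\left(F,p \right)} = -10$
$z{\left(t \right)} = -10$
$\frac{23328}{-15664} + \frac{7682}{z{\left(-33 \right)}} = \frac{23328}{-15664} + \frac{7682}{-10} = 23328 \left(- \frac{1}{15664}\right) + 7682 \left(- \frac{1}{10}\right) = - \frac{1458}{979} - \frac{3841}{5} = - \frac{3767629}{4895}$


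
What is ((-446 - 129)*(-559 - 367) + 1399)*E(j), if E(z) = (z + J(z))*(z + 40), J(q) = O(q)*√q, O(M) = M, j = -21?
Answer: -213005751 - 213005751*I*√21 ≈ -2.1301e+8 - 9.7611e+8*I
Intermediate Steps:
J(q) = q^(3/2) (J(q) = q*√q = q^(3/2))
E(z) = (40 + z)*(z + z^(3/2)) (E(z) = (z + z^(3/2))*(z + 40) = (z + z^(3/2))*(40 + z) = (40 + z)*(z + z^(3/2)))
((-446 - 129)*(-559 - 367) + 1399)*E(j) = ((-446 - 129)*(-559 - 367) + 1399)*((-21)² + (-21)^(5/2) + 40*(-21) + 40*(-21)^(3/2)) = (-575*(-926) + 1399)*(441 + 441*I*√21 - 840 + 40*(-21*I*√21)) = (532450 + 1399)*(441 + 441*I*√21 - 840 - 840*I*√21) = 533849*(-399 - 399*I*√21) = -213005751 - 213005751*I*√21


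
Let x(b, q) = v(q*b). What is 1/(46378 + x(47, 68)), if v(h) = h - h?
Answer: 1/46378 ≈ 2.1562e-5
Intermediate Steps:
v(h) = 0
x(b, q) = 0
1/(46378 + x(47, 68)) = 1/(46378 + 0) = 1/46378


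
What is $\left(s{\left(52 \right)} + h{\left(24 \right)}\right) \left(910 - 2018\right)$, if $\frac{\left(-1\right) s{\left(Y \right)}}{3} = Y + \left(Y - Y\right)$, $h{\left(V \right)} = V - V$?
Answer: $172848$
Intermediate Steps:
$h{\left(V \right)} = 0$
$s{\left(Y \right)} = - 3 Y$ ($s{\left(Y \right)} = - 3 \left(Y + \left(Y - Y\right)\right) = - 3 \left(Y + 0\right) = - 3 Y$)
$\left(s{\left(52 \right)} + h{\left(24 \right)}\right) \left(910 - 2018\right) = \left(\left(-3\right) 52 + 0\right) \left(910 - 2018\right) = \left(-156 + 0\right) \left(-1108\right) = \left(-156\right) \left(-1108\right) = 172848$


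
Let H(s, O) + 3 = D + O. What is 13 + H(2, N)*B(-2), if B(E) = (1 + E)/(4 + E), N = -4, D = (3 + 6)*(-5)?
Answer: 39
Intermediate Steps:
D = -45 (D = 9*(-5) = -45)
B(E) = (1 + E)/(4 + E)
H(s, O) = -48 + O (H(s, O) = -3 + (-45 + O) = -48 + O)
13 + H(2, N)*B(-2) = 13 + (-48 - 4)*((1 - 2)/(4 - 2)) = 13 - 52*(-1)/2 = 13 - 26*(-1) = 13 - 52*(-½) = 13 + 26 = 39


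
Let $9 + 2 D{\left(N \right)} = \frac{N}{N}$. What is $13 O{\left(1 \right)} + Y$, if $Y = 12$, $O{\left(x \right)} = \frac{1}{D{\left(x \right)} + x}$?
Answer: $\frac{23}{3} \approx 7.6667$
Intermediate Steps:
$D{\left(N \right)} = -4$ ($D{\left(N \right)} = - \frac{9}{2} + \frac{N \frac{1}{N}}{2} = - \frac{9}{2} + \frac{1}{2} \cdot 1 = - \frac{9}{2} + \frac{1}{2} = -4$)
$O{\left(x \right)} = \frac{1}{-4 + x}$
$13 O{\left(1 \right)} + Y = \frac{13}{-4 + 1} + 12 = \frac{13}{-3} + 12 = 13 \left(- \frac{1}{3}\right) + 12 = - \frac{13}{3} + 12 = \frac{23}{3}$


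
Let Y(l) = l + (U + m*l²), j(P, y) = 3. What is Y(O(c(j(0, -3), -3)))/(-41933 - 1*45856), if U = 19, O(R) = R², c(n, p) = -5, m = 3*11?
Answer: -20669/87789 ≈ -0.23544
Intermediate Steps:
m = 33
Y(l) = 19 + l + 33*l² (Y(l) = l + (19 + 33*l²) = 19 + l + 33*l²)
Y(O(c(j(0, -3), -3)))/(-41933 - 1*45856) = (19 + (-5)² + 33*((-5)²)²)/(-41933 - 1*45856) = (19 + 25 + 33*25²)/(-41933 - 45856) = (19 + 25 + 33*625)/(-87789) = (19 + 25 + 20625)*(-1/87789) = 20669*(-1/87789) = -20669/87789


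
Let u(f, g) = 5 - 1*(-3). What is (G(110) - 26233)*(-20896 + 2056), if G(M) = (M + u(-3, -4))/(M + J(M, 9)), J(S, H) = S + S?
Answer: 5436452816/11 ≈ 4.9422e+8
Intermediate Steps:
u(f, g) = 8 (u(f, g) = 5 + 3 = 8)
J(S, H) = 2*S
G(M) = (8 + M)/(3*M) (G(M) = (M + 8)/(M + 2*M) = (8 + M)/((3*M)) = (8 + M)*(1/(3*M)) = (8 + M)/(3*M))
(G(110) - 26233)*(-20896 + 2056) = ((⅓)*(8 + 110)/110 - 26233)*(-20896 + 2056) = ((⅓)*(1/110)*118 - 26233)*(-18840) = (59/165 - 26233)*(-18840) = -4328386/165*(-18840) = 5436452816/11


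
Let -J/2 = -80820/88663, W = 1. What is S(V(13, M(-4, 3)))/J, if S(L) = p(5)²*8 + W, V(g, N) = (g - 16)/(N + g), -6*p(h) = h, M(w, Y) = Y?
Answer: 5231117/1454760 ≈ 3.5959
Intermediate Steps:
p(h) = -h/6
V(g, N) = (-16 + g)/(N + g)
S(L) = 59/9 (S(L) = (-⅙*5)²*8 + 1 = (-⅚)²*8 + 1 = (25/36)*8 + 1 = 50/9 + 1 = 59/9)
J = 161640/88663 (J = -(-161640)/88663 = -2*(-80820/88663) = 161640/88663 ≈ 1.8231)
S(V(13, M(-4, 3)))/J = 59/(9*(161640/88663)) = (59/9)*(88663/161640) = 5231117/1454760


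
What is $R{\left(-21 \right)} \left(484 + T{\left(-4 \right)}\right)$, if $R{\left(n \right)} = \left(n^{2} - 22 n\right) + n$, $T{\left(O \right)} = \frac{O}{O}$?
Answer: $427770$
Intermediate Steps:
$T{\left(O \right)} = 1$
$R{\left(n \right)} = n^{2} - 21 n$
$R{\left(-21 \right)} \left(484 + T{\left(-4 \right)}\right) = - 21 \left(-21 - 21\right) \left(484 + 1\right) = \left(-21\right) \left(-42\right) 485 = 882 \cdot 485 = 427770$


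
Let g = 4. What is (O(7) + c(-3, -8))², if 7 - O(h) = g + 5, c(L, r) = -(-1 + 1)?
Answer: 4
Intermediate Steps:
c(L, r) = 0 (c(L, r) = -1*0 = 0)
O(h) = -2 (O(h) = 7 - (4 + 5) = 7 - 1*9 = 7 - 9 = -2)
(O(7) + c(-3, -8))² = (-2 + 0)² = (-2)² = 4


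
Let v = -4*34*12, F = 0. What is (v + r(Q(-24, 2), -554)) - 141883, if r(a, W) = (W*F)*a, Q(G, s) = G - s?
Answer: -143515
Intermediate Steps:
v = -1632 (v = -136*12 = -1632)
r(a, W) = 0 (r(a, W) = (W*0)*a = 0*a = 0)
(v + r(Q(-24, 2), -554)) - 141883 = (-1632 + 0) - 141883 = -1632 - 141883 = -143515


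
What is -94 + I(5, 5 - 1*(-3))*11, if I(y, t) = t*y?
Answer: 346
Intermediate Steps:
-94 + I(5, 5 - 1*(-3))*11 = -94 + ((5 - 1*(-3))*5)*11 = -94 + ((5 + 3)*5)*11 = -94 + (8*5)*11 = -94 + 40*11 = -94 + 440 = 346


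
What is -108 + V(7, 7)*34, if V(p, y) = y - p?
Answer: -108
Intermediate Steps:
-108 + V(7, 7)*34 = -108 + (7 - 1*7)*34 = -108 + (7 - 7)*34 = -108 + 0*34 = -108 + 0 = -108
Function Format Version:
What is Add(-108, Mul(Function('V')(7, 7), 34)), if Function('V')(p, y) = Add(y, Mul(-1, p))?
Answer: -108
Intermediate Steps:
Add(-108, Mul(Function('V')(7, 7), 34)) = Add(-108, Mul(Add(7, Mul(-1, 7)), 34)) = Add(-108, Mul(Add(7, -7), 34)) = Add(-108, Mul(0, 34)) = Add(-108, 0) = -108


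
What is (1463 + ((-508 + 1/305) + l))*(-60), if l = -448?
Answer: -1855632/61 ≈ -30420.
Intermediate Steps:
(1463 + ((-508 + 1/305) + l))*(-60) = (1463 + ((-508 + 1/305) - 448))*(-60) = (1463 + (-154939/305 - 448))*(-60) = (1463 - 291579/305)*(-60) = (154636/305)*(-60) = -1855632/61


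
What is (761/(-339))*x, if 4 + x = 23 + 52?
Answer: -54031/339 ≈ -159.38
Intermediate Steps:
x = 71 (x = -4 + (23 + 52) = -4 + 75 = 71)
(761/(-339))*x = (761/(-339))*71 = (761*(-1/339))*71 = -761/339*71 = -54031/339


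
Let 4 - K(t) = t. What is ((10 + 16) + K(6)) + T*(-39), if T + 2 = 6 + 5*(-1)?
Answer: 63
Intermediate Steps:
K(t) = 4 - t
T = -1 (T = -2 + (6 + 5*(-1)) = -2 + (6 - 5) = -2 + 1 = -1)
((10 + 16) + K(6)) + T*(-39) = ((10 + 16) + (4 - 1*6)) - 1*(-39) = (26 + (4 - 6)) + 39 = (26 - 2) + 39 = 24 + 39 = 63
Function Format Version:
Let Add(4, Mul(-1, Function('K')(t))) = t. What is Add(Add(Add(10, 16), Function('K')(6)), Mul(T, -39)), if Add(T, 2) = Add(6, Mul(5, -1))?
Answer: 63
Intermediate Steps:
Function('K')(t) = Add(4, Mul(-1, t))
T = -1 (T = Add(-2, Add(6, Mul(5, -1))) = Add(-2, Add(6, -5)) = Add(-2, 1) = -1)
Add(Add(Add(10, 16), Function('K')(6)), Mul(T, -39)) = Add(Add(Add(10, 16), Add(4, Mul(-1, 6))), Mul(-1, -39)) = Add(Add(26, Add(4, -6)), 39) = Add(Add(26, -2), 39) = Add(24, 39) = 63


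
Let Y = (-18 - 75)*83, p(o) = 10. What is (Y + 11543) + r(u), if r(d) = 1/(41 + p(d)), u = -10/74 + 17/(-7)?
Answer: 195025/51 ≈ 3824.0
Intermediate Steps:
u = -664/259 (u = -10*1/74 + 17*(-1/7) = -5/37 - 17/7 = -664/259 ≈ -2.5637)
r(d) = 1/51 (r(d) = 1/(41 + 10) = 1/51)
Y = -7719 (Y = -93*83 = -7719)
(Y + 11543) + r(u) = (-7719 + 11543) + 1/51 = 3824 + 1/51 = 195025/51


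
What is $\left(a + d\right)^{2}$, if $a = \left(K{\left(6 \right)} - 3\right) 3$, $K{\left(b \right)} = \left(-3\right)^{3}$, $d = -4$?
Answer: $8836$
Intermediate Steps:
$K{\left(b \right)} = -27$
$a = -90$ ($a = \left(-27 - 3\right) 3 = \left(-30\right) 3 = -90$)
$\left(a + d\right)^{2} = \left(-90 - 4\right)^{2} = \left(-94\right)^{2} = 8836$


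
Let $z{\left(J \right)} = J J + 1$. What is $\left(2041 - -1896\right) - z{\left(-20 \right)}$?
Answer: $3536$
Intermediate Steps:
$z{\left(J \right)} = 1 + J^{2}$ ($z{\left(J \right)} = J^{2} + 1 = 1 + J^{2}$)
$\left(2041 - -1896\right) - z{\left(-20 \right)} = \left(2041 - -1896\right) - \left(1 + \left(-20\right)^{2}\right) = \left(2041 + 1896\right) - \left(1 + 400\right) = 3937 - 401 = 3536$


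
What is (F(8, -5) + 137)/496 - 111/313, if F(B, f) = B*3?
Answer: -4663/155248 ≈ -0.030036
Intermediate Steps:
F(B, f) = 3*B
(F(8, -5) + 137)/496 - 111/313 = (3*8 + 137)/496 - 111/313 = (24 + 137)*(1/496) - 111*1/313 = 161*(1/496) - 111/313 = 161/496 - 111/313 = -4663/155248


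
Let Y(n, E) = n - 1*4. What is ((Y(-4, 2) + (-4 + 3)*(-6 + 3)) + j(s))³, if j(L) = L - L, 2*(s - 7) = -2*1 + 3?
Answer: -125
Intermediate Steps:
s = 15/2 (s = 7 + (-2*1 + 3)/2 = 7 + (-2 + 3)/2 = 7 + (½)*1 = 7 + ½ = 15/2 ≈ 7.5000)
Y(n, E) = -4 + n (Y(n, E) = n - 4 = -4 + n)
j(L) = 0
((Y(-4, 2) + (-4 + 3)*(-6 + 3)) + j(s))³ = (((-4 - 4) + (-4 + 3)*(-6 + 3)) + 0)³ = ((-8 - 1*(-3)) + 0)³ = ((-8 + 3) + 0)³ = (-5 + 0)³ = (-5)³ = -125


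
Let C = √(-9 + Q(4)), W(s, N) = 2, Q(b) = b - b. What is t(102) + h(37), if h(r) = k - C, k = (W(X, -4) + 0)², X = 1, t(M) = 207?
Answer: 211 - 3*I ≈ 211.0 - 3.0*I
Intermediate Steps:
Q(b) = 0
k = 4 (k = (2 + 0)² = 2² = 4)
C = 3*I (C = √(-9 + 0) = √(-9) = 3*I ≈ 3.0*I)
h(r) = 4 - 3*I
t(102) + h(37) = 207 + (4 - 3*I) = 211 - 3*I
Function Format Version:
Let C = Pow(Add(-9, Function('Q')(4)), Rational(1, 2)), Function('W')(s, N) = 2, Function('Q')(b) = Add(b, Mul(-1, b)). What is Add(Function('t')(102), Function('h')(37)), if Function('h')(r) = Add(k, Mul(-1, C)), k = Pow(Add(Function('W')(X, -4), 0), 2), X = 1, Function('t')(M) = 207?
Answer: Add(211, Mul(-3, I)) ≈ Add(211.00, Mul(-3.0000, I))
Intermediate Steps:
Function('Q')(b) = 0
k = 4 (k = Pow(Add(2, 0), 2) = Pow(2, 2) = 4)
C = Mul(3, I) (C = Pow(Add(-9, 0), Rational(1, 2)) = Pow(-9, Rational(1, 2)) = Mul(3, I) ≈ Mul(3.0000, I))
Function('h')(r) = Add(4, Mul(-3, I)) (Function('h')(r) = Add(4, Mul(-1, Mul(3, I))) = Add(4, Mul(-3, I)))
Add(Function('t')(102), Function('h')(37)) = Add(207, Add(4, Mul(-3, I))) = Add(211, Mul(-3, I))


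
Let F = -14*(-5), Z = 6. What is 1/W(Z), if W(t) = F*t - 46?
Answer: 1/374 ≈ 0.0026738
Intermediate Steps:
F = 70
W(t) = -46 + 70*t (W(t) = 70*t - 46 = -46 + 70*t)
1/W(Z) = 1/(-46 + 70*6) = 1/(-46 + 420) = 1/374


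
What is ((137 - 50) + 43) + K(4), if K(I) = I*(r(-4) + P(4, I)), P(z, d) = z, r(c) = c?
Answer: 130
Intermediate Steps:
K(I) = 0 (K(I) = I*(-4 + 4) = I*0 = 0)
((137 - 50) + 43) + K(4) = ((137 - 50) + 43) + 0 = (87 + 43) + 0 = 130 + 0 = 130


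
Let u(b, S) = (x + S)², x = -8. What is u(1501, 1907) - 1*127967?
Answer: 3478234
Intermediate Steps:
u(b, S) = (-8 + S)²
u(1501, 1907) - 1*127967 = (-8 + 1907)² - 1*127967 = 1899² - 127967 = 3606201 - 127967 = 3478234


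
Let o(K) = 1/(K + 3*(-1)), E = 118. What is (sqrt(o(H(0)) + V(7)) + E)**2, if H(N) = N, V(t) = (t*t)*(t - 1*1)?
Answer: (354 + sqrt(2643))**2/9 ≈ 18262.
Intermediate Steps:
V(t) = t**2*(-1 + t) (V(t) = t**2*(t - 1) = t**2*(-1 + t))
o(K) = 1/(-3 + K) (o(K) = 1/(K - 3) = 1/(-3 + K))
(sqrt(o(H(0)) + V(7)) + E)**2 = (sqrt(1/(-3 + 0) + 7**2*(-1 + 7)) + 118)**2 = (sqrt(1/(-3) + 49*6) + 118)**2 = (sqrt(-1/3 + 294) + 118)**2 = (sqrt(881/3) + 118)**2 = (sqrt(2643)/3 + 118)**2 = (118 + sqrt(2643)/3)**2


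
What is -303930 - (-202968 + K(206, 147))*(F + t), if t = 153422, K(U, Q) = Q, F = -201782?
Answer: -9808727490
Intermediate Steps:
-303930 - (-202968 + K(206, 147))*(F + t) = -303930 - (-202968 + 147)*(-201782 + 153422) = -303930 - (-202821)*(-48360) = -303930 - 1*9808423560 = -303930 - 9808423560 = -9808727490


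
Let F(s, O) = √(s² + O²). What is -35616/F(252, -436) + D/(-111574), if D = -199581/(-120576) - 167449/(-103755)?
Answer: -13632619093/465277075991040 - 4452*√634/1585 ≈ -70.725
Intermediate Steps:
D = 13632619093/4170120960 (D = -199581*(-1/120576) - 167449*(-1/103755) = 66527/40192 + 167449/103755 = 13632619093/4170120960 ≈ 3.2691)
F(s, O) = √(O² + s²)
-35616/F(252, -436) + D/(-111574) = -35616/√((-436)² + 252²) + (13632619093/4170120960)/(-111574) = -35616/√(190096 + 63504) + (13632619093/4170120960)*(-1/111574) = -35616*√634/12680 - 13632619093/465277075991040 = -4452*√634/1585 - 13632619093/465277075991040 = -13632619093/465277075991040 - 4452*√634/1585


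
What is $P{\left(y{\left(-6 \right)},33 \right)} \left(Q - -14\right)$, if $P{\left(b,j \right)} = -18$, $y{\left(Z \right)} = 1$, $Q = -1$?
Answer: $-234$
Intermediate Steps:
$P{\left(y{\left(-6 \right)},33 \right)} \left(Q - -14\right) = - 18 \left(-1 - -14\right) = - 18 \left(-1 + 14\right) = \left(-18\right) 13 = -234$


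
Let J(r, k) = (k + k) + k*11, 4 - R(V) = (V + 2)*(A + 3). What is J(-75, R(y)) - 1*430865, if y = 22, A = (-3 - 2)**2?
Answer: -439549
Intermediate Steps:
A = 25 (A = (-5)**2 = 25)
R(V) = -52 - 28*V (R(V) = 4 - (V + 2)*(25 + 3) = 4 - (2 + V)*28 = 4 - (56 + 28*V) = 4 + (-56 - 28*V) = -52 - 28*V)
J(r, k) = 13*k (J(r, k) = 2*k + 11*k = 13*k)
J(-75, R(y)) - 1*430865 = 13*(-52 - 28*22) - 1*430865 = 13*(-52 - 616) - 430865 = 13*(-668) - 430865 = -8684 - 430865 = -439549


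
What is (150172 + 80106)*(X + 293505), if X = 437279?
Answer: 168283477952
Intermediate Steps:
(150172 + 80106)*(X + 293505) = (150172 + 80106)*(437279 + 293505) = 230278*730784 = 168283477952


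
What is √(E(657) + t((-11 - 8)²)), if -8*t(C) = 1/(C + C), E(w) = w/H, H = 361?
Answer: √10511/76 ≈ 1.3490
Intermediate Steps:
E(w) = w/361
t(C) = -1/(16*C) (t(C) = -1/(8*(C + C)) = -1/(2*C)/8 = -1/(16*C))
√(E(657) + t((-11 - 8)²)) = √((1/361)*657 - 1/(16*(-11 - 8)²)) = √(657/361 - 1/(16*((-19)²))) = √(657/361 - 1/16/361) = √(657/361 - 1/16*1/361) = √(657/361 - 1/5776) = √(10511/5776) = √10511/76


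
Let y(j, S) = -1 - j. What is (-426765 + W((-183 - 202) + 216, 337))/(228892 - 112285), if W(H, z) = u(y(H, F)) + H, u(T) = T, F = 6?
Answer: -426766/116607 ≈ -3.6599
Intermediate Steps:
W(H, z) = -1 (W(H, z) = (-1 - H) + H = -1)
(-426765 + W((-183 - 202) + 216, 337))/(228892 - 112285) = (-426765 - 1)/(228892 - 112285) = -426766/116607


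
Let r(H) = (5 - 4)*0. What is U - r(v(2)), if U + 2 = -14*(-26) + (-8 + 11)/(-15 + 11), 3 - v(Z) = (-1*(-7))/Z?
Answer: 1445/4 ≈ 361.25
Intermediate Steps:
v(Z) = 3 - 7/Z (v(Z) = 3 - (-1*(-7))/Z = 3 - 7/Z)
r(H) = 0 (r(H) = 1*0 = 0)
U = 1445/4 (U = -2 + (-14*(-26) + (-8 + 11)/(-15 + 11)) = -2 + (364 + 3/(-4)) = -2 + (364 + 3*(-¼)) = -2 + (364 - ¾) = -2 + 1453/4 = 1445/4 ≈ 361.25)
U - r(v(2)) = 1445/4 - 1*0 = 1445/4 + 0 = 1445/4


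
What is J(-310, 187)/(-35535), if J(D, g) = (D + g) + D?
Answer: 433/35535 ≈ 0.012185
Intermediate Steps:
J(D, g) = g + 2*D
J(-310, 187)/(-35535) = (187 + 2*(-310))/(-35535) = (187 - 620)*(-1/35535) = -433*(-1/35535) = 433/35535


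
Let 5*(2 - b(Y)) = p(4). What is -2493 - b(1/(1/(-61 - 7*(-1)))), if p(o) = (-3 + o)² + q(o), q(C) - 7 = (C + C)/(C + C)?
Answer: -12466/5 ≈ -2493.2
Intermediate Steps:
q(C) = 8 (q(C) = 7 + (C + C)/(C + C) = 7 + (2*C)/((2*C)) = 7 + (2*C)*(1/(2*C)) = 7 + 1 = 8)
p(o) = 8 + (-3 + o)² (p(o) = (-3 + o)² + 8 = 8 + (-3 + o)²)
b(Y) = ⅕ (b(Y) = 2 - (8 + (-3 + 4)²)/5 = 2 - (8 + 1²)/5 = 2 - (8 + 1)/5 = 2 - ⅕*9 = 2 - 9/5 = ⅕)
-2493 - b(1/(1/(-61 - 7*(-1)))) = -2493 - 1*⅕ = -2493 - ⅕ = -12466/5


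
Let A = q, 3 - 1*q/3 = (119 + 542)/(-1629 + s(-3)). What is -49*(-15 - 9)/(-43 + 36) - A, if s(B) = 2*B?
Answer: -97126/545 ≈ -178.21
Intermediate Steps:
q = 5566/545 (q = 9 - 3*(119 + 542)/(-1629 + 2*(-3)) = 9 - 1983/(-1629 - 6) = 9 - 1983/(-1635) = 9 - 1983*(-1)/1635 = 9 - 3*(-661/1635) = 9 + 661/545 = 5566/545 ≈ 10.213)
A = 5566/545 ≈ 10.213
-49*(-15 - 9)/(-43 + 36) - A = -49*(-15 - 9)/(-43 + 36) - 1*5566/545 = -(-1176)/(-7) - 5566/545 = -(-1176)*(-1)/7 - 5566/545 = -49*24/7 - 5566/545 = -168 - 5566/545 = -97126/545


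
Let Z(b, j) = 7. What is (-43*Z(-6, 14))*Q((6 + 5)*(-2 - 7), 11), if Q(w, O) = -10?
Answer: 3010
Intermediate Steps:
(-43*Z(-6, 14))*Q((6 + 5)*(-2 - 7), 11) = -43*7*(-10) = -301*(-10) = 3010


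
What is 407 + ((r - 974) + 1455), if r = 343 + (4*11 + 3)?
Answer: 1278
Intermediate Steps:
r = 390 (r = 343 + (44 + 3) = 343 + 47 = 390)
407 + ((r - 974) + 1455) = 407 + ((390 - 974) + 1455) = 407 + (-584 + 1455) = 407 + 871 = 1278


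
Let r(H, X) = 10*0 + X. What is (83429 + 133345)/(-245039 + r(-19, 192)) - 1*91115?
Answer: -22309451179/244847 ≈ -91116.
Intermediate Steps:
r(H, X) = X (r(H, X) = 0 + X = X)
(83429 + 133345)/(-245039 + r(-19, 192)) - 1*91115 = (83429 + 133345)/(-245039 + 192) - 1*91115 = 216774/(-244847) - 91115 = 216774*(-1/244847) - 91115 = -216774/244847 - 91115 = -22309451179/244847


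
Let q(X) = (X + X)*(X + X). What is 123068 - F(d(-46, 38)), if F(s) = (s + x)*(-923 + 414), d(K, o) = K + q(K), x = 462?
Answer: 4642988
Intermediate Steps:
q(X) = 4*X² (q(X) = (2*X)*(2*X) = 4*X²)
d(K, o) = K + 4*K²
F(s) = -235158 - 509*s (F(s) = (s + 462)*(-923 + 414) = (462 + s)*(-509) = -235158 - 509*s)
123068 - F(d(-46, 38)) = 123068 - (-235158 - (-23414)*(1 + 4*(-46))) = 123068 - (-235158 - (-23414)*(1 - 184)) = 123068 - (-235158 - (-23414)*(-183)) = 123068 - (-235158 - 509*8418) = 123068 - (-235158 - 4284762) = 123068 - 1*(-4519920) = 123068 + 4519920 = 4642988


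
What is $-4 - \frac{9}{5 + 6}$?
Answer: $- \frac{53}{11} \approx -4.8182$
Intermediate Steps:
$-4 - \frac{9}{5 + 6} = -4 - \frac{9}{11} = - \frac{53}{11}$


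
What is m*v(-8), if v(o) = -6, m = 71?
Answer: -426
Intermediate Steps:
m*v(-8) = 71*(-6) = -426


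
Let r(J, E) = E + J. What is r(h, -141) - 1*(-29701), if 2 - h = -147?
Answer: 29709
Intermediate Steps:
h = 149 (h = 2 - 1*(-147) = 2 + 147 = 149)
r(h, -141) - 1*(-29701) = (-141 + 149) - 1*(-29701) = 8 + 29701 = 29709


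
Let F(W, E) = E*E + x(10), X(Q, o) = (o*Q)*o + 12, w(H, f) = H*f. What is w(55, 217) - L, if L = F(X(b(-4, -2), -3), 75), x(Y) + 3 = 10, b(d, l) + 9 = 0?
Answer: 6303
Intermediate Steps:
b(d, l) = -9 (b(d, l) = -9 + 0 = -9)
x(Y) = 7 (x(Y) = -3 + 10 = 7)
X(Q, o) = 12 + Q*o**2 (X(Q, o) = (Q*o)*o + 12 = Q*o**2 + 12 = 12 + Q*o**2)
F(W, E) = 7 + E**2 (F(W, E) = E*E + 7 = E**2 + 7 = 7 + E**2)
L = 5632 (L = 7 + 75**2 = 7 + 5625 = 5632)
w(55, 217) - L = 55*217 - 1*5632 = 11935 - 5632 = 6303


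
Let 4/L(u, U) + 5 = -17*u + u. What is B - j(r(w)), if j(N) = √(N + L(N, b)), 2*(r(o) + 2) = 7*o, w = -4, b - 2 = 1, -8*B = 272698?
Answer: -136349/4 - 2*I*√251753/251 ≈ -34087.0 - 3.998*I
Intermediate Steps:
B = -136349/4 (B = -⅛*272698 = -136349/4 ≈ -34087.)
b = 3 (b = 2 + 1 = 3)
r(o) = -2 + 7*o/2 (r(o) = -2 + (7*o)/2 = -2 + 7*o/2)
L(u, U) = 4/(-5 - 16*u) (L(u, U) = 4/(-5 + (-17*u + u)) = 4/(-5 - 16*u))
j(N) = √(N - 4/(5 + 16*N))
B - j(r(w)) = -136349/4 - √((-4 + (-2 + (7/2)*(-4))*(5 + 16*(-2 + (7/2)*(-4))))/(5 + 16*(-2 + (7/2)*(-4)))) = -136349/4 - √((-4 + (-2 - 14)*(5 + 16*(-2 - 14)))/(5 + 16*(-2 - 14))) = -136349/4 - √((-4 - 16*(5 + 16*(-16)))/(5 + 16*(-16))) = -136349/4 - √((-4 - 16*(5 - 256))/(5 - 256)) = -136349/4 - √((-4 - 16*(-251))/(-251)) = -136349/4 - √(-(-4 + 4016)/251) = -136349/4 - √(-1/251*4012) = -136349/4 - √(-4012/251) = -136349/4 - 2*I*√251753/251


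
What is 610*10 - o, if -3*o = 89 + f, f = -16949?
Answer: 480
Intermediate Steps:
o = 5620 (o = -(89 - 16949)/3 = -⅓*(-16860) = 5620)
610*10 - o = 610*10 - 1*5620 = 6100 - 5620 = 480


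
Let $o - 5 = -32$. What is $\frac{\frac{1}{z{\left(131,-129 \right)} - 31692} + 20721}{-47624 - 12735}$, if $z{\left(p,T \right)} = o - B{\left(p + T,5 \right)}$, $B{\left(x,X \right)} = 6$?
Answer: $- \frac{657373724}{1914889275} \approx -0.3433$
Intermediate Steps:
$o = -27$ ($o = 5 - 32 = -27$)
$z{\left(p,T \right)} = -33$ ($z{\left(p,T \right)} = -27 - 6 = -33$)
$\frac{\frac{1}{z{\left(131,-129 \right)} - 31692} + 20721}{-47624 - 12735} = \frac{\frac{1}{-33 - 31692} + 20721}{-47624 - 12735} = \frac{\frac{1}{-31725} + 20721}{-60359} = \left(- \frac{1}{31725} + 20721\right) \left(- \frac{1}{60359}\right) = \frac{657373724}{31725} \left(- \frac{1}{60359}\right) = - \frac{657373724}{1914889275}$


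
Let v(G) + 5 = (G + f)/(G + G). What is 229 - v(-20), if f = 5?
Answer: 1869/8 ≈ 233.63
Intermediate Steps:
v(G) = -5 + (5 + G)/(2*G) (v(G) = -5 + (G + 5)/(G + G) = -5 + (5 + G)/((2*G)) = -5 + (5 + G)*(1/(2*G)) = -5 + (5 + G)/(2*G))
229 - v(-20) = 229 - (5 - 9*(-20))/(2*(-20)) = 229 - (-1)*(5 + 180)/(2*20) = 229 - (-1)*185/(2*20) = 229 - 1*(-37/8) = 229 + 37/8 = 1869/8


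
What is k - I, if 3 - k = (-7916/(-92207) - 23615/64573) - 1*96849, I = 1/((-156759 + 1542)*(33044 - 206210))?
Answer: 26315481449448646097383/271707403145686578 ≈ 96852.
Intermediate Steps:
I = 1/26878307022 (I = 1/(-155217*(-173166)) = 1/26878307022 ≈ 3.7205e-11)
k = 576666475349009/5954082611 (k = 3 - ((-7916/(-92207) - 23615/64573) - 1*96849) = 3 - ((-7916*(-1/92207) - 23615*1/64573) - 96849) = 3 - ((7916/92207 - 23615/64573) - 96849) = 3 - (-1666308437/5954082611 - 96849) = 3 - 1*(-576648613101176/5954082611) = 3 + 576648613101176/5954082611 = 576666475349009/5954082611 ≈ 96852.)
k - I = 576666475349009/5954082611 - 1*1/26878307022 = 576666475349009/5954082611 - 1/26878307022 = 26315481449448646097383/271707403145686578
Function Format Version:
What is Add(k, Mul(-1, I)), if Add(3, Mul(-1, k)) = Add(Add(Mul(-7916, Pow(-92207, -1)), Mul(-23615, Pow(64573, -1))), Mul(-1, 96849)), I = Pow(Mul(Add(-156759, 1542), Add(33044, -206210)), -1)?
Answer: Rational(26315481449448646097383, 271707403145686578) ≈ 96852.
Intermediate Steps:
I = Rational(1, 26878307022) (I = Pow(Mul(-155217, -173166), -1) = Pow(26878307022, -1) = Rational(1, 26878307022) ≈ 3.7205e-11)
k = Rational(576666475349009, 5954082611) (k = Add(3, Mul(-1, Add(Add(Mul(-7916, Pow(-92207, -1)), Mul(-23615, Pow(64573, -1))), Mul(-1, 96849)))) = Add(3, Mul(-1, Add(Add(Mul(-7916, Rational(-1, 92207)), Mul(-23615, Rational(1, 64573))), -96849))) = Add(3, Mul(-1, Add(Add(Rational(7916, 92207), Rational(-23615, 64573)), -96849))) = Add(3, Mul(-1, Add(Rational(-1666308437, 5954082611), -96849))) = Add(3, Mul(-1, Rational(-576648613101176, 5954082611))) = Add(3, Rational(576648613101176, 5954082611)) = Rational(576666475349009, 5954082611) ≈ 96852.)
Add(k, Mul(-1, I)) = Add(Rational(576666475349009, 5954082611), Mul(-1, Rational(1, 26878307022))) = Add(Rational(576666475349009, 5954082611), Rational(-1, 26878307022)) = Rational(26315481449448646097383, 271707403145686578)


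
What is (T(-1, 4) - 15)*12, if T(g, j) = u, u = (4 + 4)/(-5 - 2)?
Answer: -1356/7 ≈ -193.71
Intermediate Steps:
u = -8/7 (u = 8/(-7) = 8*(-1/7) = -8/7 ≈ -1.1429)
T(g, j) = -8/7
(T(-1, 4) - 15)*12 = (-8/7 - 15)*12 = -113/7*12 = -1356/7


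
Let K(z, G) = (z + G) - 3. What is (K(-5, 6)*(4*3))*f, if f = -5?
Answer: 120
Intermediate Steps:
K(z, G) = -3 + G + z (K(z, G) = (G + z) - 3 = -3 + G + z)
(K(-5, 6)*(4*3))*f = ((-3 + 6 - 5)*(4*3))*(-5) = -2*12*(-5) = -24*(-5) = 120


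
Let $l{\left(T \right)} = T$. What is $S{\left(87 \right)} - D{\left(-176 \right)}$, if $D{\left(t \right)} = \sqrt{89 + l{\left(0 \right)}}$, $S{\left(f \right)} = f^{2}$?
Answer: $7569 - \sqrt{89} \approx 7559.6$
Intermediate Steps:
$D{\left(t \right)} = \sqrt{89}$ ($D{\left(t \right)} = \sqrt{89 + 0} = \sqrt{89}$)
$S{\left(87 \right)} - D{\left(-176 \right)} = 87^{2} - \sqrt{89} = 7569 - \sqrt{89}$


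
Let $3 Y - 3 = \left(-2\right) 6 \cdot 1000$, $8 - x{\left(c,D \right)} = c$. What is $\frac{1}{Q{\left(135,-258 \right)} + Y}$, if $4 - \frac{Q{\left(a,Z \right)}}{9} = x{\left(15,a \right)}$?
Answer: $- \frac{1}{3900} \approx -0.00025641$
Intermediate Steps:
$x{\left(c,D \right)} = 8 - c$
$Q{\left(a,Z \right)} = 99$ ($Q{\left(a,Z \right)} = 36 - 9 \left(8 - 15\right) = 36 - -63 = 36 + 63 = 99$)
$Y = -3999$ ($Y = 1 + \frac{\left(-2\right) 6 \cdot 1000}{3} = 1 + \frac{\left(-12\right) 1000}{3} = 1 + \frac{1}{3} \left(-12000\right) = 1 - 4000 = -3999$)
$\frac{1}{Q{\left(135,-258 \right)} + Y} = \frac{1}{99 - 3999} = \frac{1}{-3900} = - \frac{1}{3900}$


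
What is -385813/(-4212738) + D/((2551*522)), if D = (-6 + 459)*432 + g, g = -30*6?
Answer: 74300820083/311654144502 ≈ 0.23841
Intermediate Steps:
g = -180
D = 195516 (D = (-6 + 459)*432 - 180 = 453*432 - 180 = 195696 - 180 = 195516)
-385813/(-4212738) + D/((2551*522)) = -385813/(-4212738) + 195516/((2551*522)) = -385813*(-1/4212738) + 195516/1331622 = 385813/4212738 + 195516*(1/1331622) = 385813/4212738 + 10862/73979 = 74300820083/311654144502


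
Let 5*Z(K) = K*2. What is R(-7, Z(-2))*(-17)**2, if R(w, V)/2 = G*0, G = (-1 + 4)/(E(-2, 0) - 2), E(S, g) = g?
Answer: 0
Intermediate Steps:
Z(K) = 2*K/5 (Z(K) = (K*2)/5 = (2*K)/5 = 2*K/5)
G = -3/2 (G = (-1 + 4)/(0 - 2) = 3/(-2) = 3*(-1/2) = -3/2 ≈ -1.5000)
R(w, V) = 0 (R(w, V) = 2*(-3/2*0) = 2*0 = 0)
R(-7, Z(-2))*(-17)**2 = 0*(-17)**2 = 0*289 = 0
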